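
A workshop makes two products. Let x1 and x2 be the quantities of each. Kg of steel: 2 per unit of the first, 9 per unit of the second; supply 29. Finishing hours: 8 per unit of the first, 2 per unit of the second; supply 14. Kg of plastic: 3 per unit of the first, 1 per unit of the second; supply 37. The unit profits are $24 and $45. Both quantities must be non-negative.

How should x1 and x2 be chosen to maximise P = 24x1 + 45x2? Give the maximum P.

x1 = 1, x2 = 3, maximum P = 159

Vertices and P = 24x1 + 45x2:
  (0, 0) → P = 0
  (0, 29/9) → P = 145
  (7/4, 0) → P = 42
  (1, 3) → P = 159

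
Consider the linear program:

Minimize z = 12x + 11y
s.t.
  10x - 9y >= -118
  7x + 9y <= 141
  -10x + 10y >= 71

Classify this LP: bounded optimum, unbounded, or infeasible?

bounded optimum

Extreme points and z = 12x + 11y:
  (23/17, 2236/153) → z = 27080/153
  (-541/10, -47) → z = -5831/5
  (771/160, 1907/160) → z = 30229/160
The feasible region has finitely many vertices and no improving ray; the minimum is -5831/5 at (-541/10, -47).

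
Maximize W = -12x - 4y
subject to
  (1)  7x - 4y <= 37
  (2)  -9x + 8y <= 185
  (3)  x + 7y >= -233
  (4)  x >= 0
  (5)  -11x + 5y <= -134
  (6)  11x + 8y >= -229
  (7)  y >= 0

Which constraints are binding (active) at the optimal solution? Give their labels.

Feasible corners and W = -12x - 4y:
  (259/5, 407/5) → W = -4736/5
  (39, 59) → W = -704
  (1997/43, 3241/43) → W = -36928/43

The maximum is at (39, 59). Substituting into each constraint, equality holds for (1) and (5); the remaining constraints have slack.

(1) and (5)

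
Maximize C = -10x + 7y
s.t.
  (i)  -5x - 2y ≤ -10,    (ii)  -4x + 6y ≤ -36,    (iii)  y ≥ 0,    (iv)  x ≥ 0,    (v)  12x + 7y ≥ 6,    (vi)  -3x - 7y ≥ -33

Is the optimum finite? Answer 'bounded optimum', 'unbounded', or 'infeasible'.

bounded optimum

Corner points and C = -10x + 7y:
  (9, 0) → C = -90
  (225/23, 12/23) → C = -2166/23
  (11, 0) → C = -110
The feasible region has finitely many vertices and no improving ray; the maximum is -90 at (9, 0).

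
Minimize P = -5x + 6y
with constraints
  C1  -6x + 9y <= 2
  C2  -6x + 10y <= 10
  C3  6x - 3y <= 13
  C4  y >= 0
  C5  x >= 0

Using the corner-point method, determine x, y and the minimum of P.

x = 13/6, y = 0, minimum P = -65/6

Vertices and P = -5x + 6y:
  (41/12, 5/2) → P = -25/12
  (0, 2/9) → P = 4/3
  (13/6, 0) → P = -65/6
  (0, 0) → P = 0

At the optimal vertex, 6x - 3y = 13 and y = 0.
Solving simultaneously gives x = 13/6, y = 0.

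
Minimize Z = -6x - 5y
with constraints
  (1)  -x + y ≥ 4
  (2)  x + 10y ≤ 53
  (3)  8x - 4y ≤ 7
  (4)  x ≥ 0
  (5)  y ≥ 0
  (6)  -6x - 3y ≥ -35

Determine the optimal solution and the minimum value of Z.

Extreme points and Z = -6x - 5y:
  (13/11, 57/11) → Z = -33
  (0, 4) → Z = -20
  (0, 53/10) → Z = -53/2

x = 13/11, y = 57/11, minimum Z = -33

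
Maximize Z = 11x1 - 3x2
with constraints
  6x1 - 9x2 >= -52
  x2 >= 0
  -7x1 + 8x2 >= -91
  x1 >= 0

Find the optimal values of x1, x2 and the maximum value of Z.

x1 = 247/3, x2 = 182/3, maximum Z = 2171/3

Extreme points and Z = 11x1 - 3x2:
  (247/3, 182/3) → Z = 2171/3
  (0, 52/9) → Z = -52/3
  (13, 0) → Z = 143
  (0, 0) → Z = 0

At the optimal vertex, 6x1 - 9x2 = -52 and -7x1 + 8x2 = -91.
Solving simultaneously gives x1 = 247/3, x2 = 182/3.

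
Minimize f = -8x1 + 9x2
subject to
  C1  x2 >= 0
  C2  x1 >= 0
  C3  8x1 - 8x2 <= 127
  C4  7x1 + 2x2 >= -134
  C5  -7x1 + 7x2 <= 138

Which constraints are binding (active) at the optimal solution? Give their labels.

C1 and C3

Extreme points and f = -8x1 + 9x2:
  (0, 0) → f = 0
  (127/8, 0) → f = -127
  (0, 138/7) → f = 1242/7
The feasible region is unbounded (it extends along (1, 1)), but f strictly increases along every unbounded feasible direction, so there is no improving ray and the minimum is attained at a vertex.

The minimum is at (127/8, 0). Substituting into each constraint, equality holds for C1 and C3; the remaining constraints have slack.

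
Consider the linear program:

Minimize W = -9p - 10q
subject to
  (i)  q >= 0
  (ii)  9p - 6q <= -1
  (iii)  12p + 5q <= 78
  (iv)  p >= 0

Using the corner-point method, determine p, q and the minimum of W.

p = 0, q = 78/5, minimum W = -156

Extreme points and W = -9p - 10q:
  (463/117, 238/39) → W = -3769/39
  (0, 1/6) → W = -5/3
  (0, 78/5) → W = -156

The binding constraints are 12p + 5q = 78 and p = 0.
Solving simultaneously gives p = 0, q = 78/5.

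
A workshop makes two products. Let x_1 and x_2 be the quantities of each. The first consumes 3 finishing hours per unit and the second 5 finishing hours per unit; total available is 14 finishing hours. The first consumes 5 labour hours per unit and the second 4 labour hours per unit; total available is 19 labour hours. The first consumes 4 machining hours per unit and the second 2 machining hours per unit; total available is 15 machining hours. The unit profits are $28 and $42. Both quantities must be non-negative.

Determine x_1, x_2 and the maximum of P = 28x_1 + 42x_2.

x_1 = 3, x_2 = 1, maximum P = 126

Corner points and P = 28x_1 + 42x_2:
  (0, 0) → P = 0
  (0, 14/5) → P = 588/5
  (15/4, 0) → P = 105
  (3, 1) → P = 126
  (11/3, 1/6) → P = 329/3

The optimum lies where 3x_1 + 5x_2 = 14 and 5x_1 + 4x_2 = 19.
Solving simultaneously gives x_1 = 3, x_2 = 1.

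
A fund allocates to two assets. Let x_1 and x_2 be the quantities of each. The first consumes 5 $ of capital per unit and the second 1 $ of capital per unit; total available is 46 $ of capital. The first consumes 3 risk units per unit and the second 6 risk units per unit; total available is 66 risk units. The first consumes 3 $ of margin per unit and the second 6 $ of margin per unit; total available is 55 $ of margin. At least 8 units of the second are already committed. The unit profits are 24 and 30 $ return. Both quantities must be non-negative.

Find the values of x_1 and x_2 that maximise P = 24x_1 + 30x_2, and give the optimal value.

x_1 = 7/3, x_2 = 8, maximum P = 296

Feasible corners and P = 24x_1 + 30x_2:
  (0, 55/6) → P = 275
  (0, 8) → P = 240
  (7/3, 8) → P = 296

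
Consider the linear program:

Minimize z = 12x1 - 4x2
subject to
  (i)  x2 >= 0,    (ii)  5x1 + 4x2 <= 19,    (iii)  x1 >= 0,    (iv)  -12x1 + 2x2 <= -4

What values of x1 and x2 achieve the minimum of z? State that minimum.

Corner points and z = 12x1 - 4x2:
  (19/5, 0) → z = 228/5
  (1/3, 0) → z = 4
  (27/29, 104/29) → z = -92/29

At the optimal vertex, 5x1 + 4x2 = 19 and -12x1 + 2x2 = -4.
Solving simultaneously gives x1 = 27/29, x2 = 104/29.

x1 = 27/29, x2 = 104/29, minimum z = -92/29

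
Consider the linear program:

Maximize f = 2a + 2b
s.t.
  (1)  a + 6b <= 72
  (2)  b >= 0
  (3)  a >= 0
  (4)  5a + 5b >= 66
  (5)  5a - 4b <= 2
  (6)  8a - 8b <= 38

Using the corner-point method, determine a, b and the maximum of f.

Vertices and f = 2a + 2b:
  (36/25, 294/25) → f = 132/5
  (150/17, 179/17) → f = 658/17
  (274/45, 64/9) → f = 132/5

a = 150/17, b = 179/17, maximum f = 658/17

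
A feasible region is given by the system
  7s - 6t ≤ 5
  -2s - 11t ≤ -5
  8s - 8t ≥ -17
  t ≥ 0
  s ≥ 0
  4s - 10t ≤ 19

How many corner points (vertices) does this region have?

4

Of the 15 pairwise boundary intersections, those satisfying every inequality are:
  (85/89, 25/89)
  (71/4, 159/8)
  (0, 5/11)
  (0, 17/8)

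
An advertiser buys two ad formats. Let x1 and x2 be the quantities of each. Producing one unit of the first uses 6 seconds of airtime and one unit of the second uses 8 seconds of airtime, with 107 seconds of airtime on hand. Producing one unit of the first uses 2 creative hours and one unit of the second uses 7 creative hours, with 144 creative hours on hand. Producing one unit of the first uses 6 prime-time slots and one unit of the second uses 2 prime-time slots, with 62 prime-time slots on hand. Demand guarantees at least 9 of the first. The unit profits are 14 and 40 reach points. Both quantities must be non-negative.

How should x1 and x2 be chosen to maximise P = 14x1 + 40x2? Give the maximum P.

x1 = 9, x2 = 4, maximum P = 286

Vertices and P = 14x1 + 40x2:
  (31/3, 0) → P = 434/3
  (9, 0) → P = 126
  (9, 4) → P = 286

At the optimal vertex, 6x1 + 2x2 = 62 and x1 = 9.
Solving simultaneously gives x1 = 9, x2 = 4.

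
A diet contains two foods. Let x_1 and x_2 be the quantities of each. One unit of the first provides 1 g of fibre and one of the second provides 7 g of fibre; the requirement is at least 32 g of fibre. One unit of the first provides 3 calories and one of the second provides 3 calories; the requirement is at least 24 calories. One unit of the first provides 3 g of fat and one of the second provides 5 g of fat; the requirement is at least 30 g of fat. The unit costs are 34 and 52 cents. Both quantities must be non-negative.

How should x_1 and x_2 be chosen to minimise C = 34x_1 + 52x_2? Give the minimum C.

Vertices and C = 34x_1 + 52x_2:
  (0, 8) → C = 416
  (32, 0) → C = 1088
  (4, 4) → C = 344
The feasible region is unbounded (it extends along (0, 1), (1, 0)), but C strictly increases along every unbounded feasible direction, so there is no improving ray and the minimum is attained at a vertex.

At the optimal vertex, x_1 + 7x_2 = 32 and 3x_1 + 3x_2 = 24.
Solving simultaneously gives x_1 = 4, x_2 = 4.

x_1 = 4, x_2 = 4, minimum C = 344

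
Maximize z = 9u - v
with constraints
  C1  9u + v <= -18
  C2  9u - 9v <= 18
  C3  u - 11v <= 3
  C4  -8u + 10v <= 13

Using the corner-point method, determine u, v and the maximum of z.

u = -39/20, v = -9/20, maximum z = -171/10

Corner points and z = 9u - v:
  (-39/20, -9/20) → z = -171/10
  (-193/98, -27/98) → z = -855/49
  (-173/78, -37/78) → z = -760/39

The optimum lies where 9u + v = -18 and u - 11v = 3.
Solving simultaneously gives u = -39/20, v = -9/20.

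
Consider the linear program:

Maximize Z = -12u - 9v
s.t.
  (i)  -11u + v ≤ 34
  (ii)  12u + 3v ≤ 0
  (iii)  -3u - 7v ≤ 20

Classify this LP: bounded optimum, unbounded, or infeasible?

Extreme points and Z = -12u - 9v:
  (-34/15, 136/15) → Z = -272/5
  (-129/40, -59/40) → Z = 2079/40
  (4/5, -16/5) → Z = 96/5
The feasible region has finitely many vertices and no improving ray; the maximum is 2079/40 at (-129/40, -59/40).

bounded optimum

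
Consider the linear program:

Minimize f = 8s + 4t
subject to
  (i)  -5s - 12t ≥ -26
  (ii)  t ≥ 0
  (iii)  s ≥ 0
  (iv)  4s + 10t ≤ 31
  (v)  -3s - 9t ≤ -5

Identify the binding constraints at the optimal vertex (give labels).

Feasible corners and f = 8s + 4t:
  (26/5, 0) → f = 208/5
  (0, 13/6) → f = 26/3
  (5/3, 0) → f = 40/3
  (0, 5/9) → f = 20/9

The minimum is at (0, 5/9). Substituting into each constraint, equality holds for (iii) and (v); the remaining constraints have slack.

(iii) and (v)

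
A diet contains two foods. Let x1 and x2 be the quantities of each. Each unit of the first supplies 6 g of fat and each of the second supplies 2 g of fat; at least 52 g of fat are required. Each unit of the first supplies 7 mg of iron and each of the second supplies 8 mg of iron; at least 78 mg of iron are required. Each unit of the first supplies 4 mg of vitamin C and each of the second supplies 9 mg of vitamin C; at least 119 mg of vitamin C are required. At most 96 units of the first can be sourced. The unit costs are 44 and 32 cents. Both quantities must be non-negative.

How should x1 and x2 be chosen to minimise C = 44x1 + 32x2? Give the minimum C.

The feasible region is unbounded (it extends along (0, 1)), but C strictly increases along every unbounded feasible direction, so there is no improving ray and the minimum is attained at a vertex.

x1 = 5, x2 = 11, minimum C = 572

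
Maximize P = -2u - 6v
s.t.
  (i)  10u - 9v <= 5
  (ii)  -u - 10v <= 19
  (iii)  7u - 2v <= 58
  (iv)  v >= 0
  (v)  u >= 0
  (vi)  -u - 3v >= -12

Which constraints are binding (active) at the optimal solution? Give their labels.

Vertices and P = -2u - 6v:
  (1/2, 0) → P = -1
  (41/13, 115/39) → P = -24
  (0, 0) → P = 0
  (0, 4) → P = -24

The maximum is at (0, 0). Substituting into each constraint, equality holds for (iv) and (v); the remaining constraints have slack.

(iv) and (v)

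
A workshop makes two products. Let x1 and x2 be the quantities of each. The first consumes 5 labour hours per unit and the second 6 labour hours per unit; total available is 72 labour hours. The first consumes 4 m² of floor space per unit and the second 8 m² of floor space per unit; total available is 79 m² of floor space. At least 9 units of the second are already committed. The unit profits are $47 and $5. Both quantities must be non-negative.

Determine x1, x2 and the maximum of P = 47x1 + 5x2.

x1 = 7/4, x2 = 9, maximum P = 509/4

Vertices and P = 47x1 + 5x2:
  (0, 79/8) → P = 395/8
  (0, 9) → P = 45
  (7/4, 9) → P = 509/4

The binding constraints are 4x1 + 8x2 = 79 and x2 = 9.
Solving simultaneously gives x1 = 7/4, x2 = 9.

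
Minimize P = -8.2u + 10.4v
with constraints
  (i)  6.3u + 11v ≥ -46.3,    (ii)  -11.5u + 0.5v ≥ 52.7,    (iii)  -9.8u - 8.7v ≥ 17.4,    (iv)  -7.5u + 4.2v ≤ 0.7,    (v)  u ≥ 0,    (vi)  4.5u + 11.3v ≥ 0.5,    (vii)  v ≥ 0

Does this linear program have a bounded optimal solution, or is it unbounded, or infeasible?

infeasible

The boundaries 4.5u + 11.3v = 0.5 and v = 0 meet at (1/9, 0), but that point violates -11.5u + 0.5v ≥ 52.7. Every candidate vertex is excluded by some other constraint, so the feasible region is empty.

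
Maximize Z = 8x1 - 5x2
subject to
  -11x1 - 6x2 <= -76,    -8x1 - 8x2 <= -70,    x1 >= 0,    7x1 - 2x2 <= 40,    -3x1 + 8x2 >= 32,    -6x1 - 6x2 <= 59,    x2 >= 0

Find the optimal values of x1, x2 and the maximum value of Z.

Feasible corners and Z = 8x1 - 5x2:
  (0, 38/3) → Z = -190/3
  (208/53, 290/53) → Z = 214/53
  (192/25, 172/25) → Z = 676/25
The feasible region is unbounded (it extends along (0, 1), (2, 7)), but Z strictly decreases along every unbounded feasible direction, so there is no improving ray and the maximum is attained at a vertex.

The optimum lies where 7x1 - 2x2 = 40 and -3x1 + 8x2 = 32.
Solving simultaneously gives x1 = 192/25, x2 = 172/25.

x1 = 192/25, x2 = 172/25, maximum Z = 676/25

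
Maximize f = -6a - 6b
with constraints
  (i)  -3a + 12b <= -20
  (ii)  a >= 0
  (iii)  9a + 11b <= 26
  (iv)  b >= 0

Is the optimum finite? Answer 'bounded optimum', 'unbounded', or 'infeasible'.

The boundaries -3a + 12b = -20 and a = 0 meet at (0, -5/3), but that point violates b ≥ 0. Every candidate vertex is excluded by some other constraint, so the feasible region is empty.

infeasible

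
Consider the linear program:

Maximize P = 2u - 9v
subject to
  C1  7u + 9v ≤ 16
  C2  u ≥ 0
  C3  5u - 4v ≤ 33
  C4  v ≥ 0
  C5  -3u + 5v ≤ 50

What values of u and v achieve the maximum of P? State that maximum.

u = 16/7, v = 0, maximum P = 32/7

Feasible corners and P = 2u - 9v:
  (0, 16/9) → P = -16
  (16/7, 0) → P = 32/7
  (0, 0) → P = 0

At the optimal vertex, 7u + 9v = 16 and v = 0.
Solving simultaneously gives u = 16/7, v = 0.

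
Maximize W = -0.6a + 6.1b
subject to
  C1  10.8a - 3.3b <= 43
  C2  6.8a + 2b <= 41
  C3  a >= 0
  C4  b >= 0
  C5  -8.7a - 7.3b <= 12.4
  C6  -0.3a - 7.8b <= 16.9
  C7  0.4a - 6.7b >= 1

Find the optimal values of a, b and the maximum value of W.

The optimum lies where b = 0 and 0.4a - 6.7b = 1.
Solving simultaneously gives a = 5/2, b = 0.

a = 2.5, b = 0, maximum W = -1.5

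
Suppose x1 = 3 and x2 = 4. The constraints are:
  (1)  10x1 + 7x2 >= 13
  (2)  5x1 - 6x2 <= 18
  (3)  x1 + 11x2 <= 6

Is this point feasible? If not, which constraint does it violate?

Constraint (3): x1 + 11x2 = 47, which is not ≤ 6. All other constraints are satisfied.

not feasible — violates (3)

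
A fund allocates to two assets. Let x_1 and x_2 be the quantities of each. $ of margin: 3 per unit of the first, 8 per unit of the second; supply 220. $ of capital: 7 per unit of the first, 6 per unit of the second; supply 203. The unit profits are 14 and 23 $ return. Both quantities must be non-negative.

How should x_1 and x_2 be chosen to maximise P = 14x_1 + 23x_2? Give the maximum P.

x_1 = 8, x_2 = 49/2, maximum P = 1351/2

Feasible corners and P = 14x_1 + 23x_2:
  (0, 0) → P = 0
  (0, 55/2) → P = 1265/2
  (29, 0) → P = 406
  (8, 49/2) → P = 1351/2

The optimum lies where 3x_1 + 8x_2 = 220 and 7x_1 + 6x_2 = 203.
Solving simultaneously gives x_1 = 8, x_2 = 49/2.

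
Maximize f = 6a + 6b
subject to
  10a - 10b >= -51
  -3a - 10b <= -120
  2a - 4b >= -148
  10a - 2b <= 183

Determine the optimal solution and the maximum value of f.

a = 483/20, b = 117/4, maximum f = 1602/5

Extreme points and f = 6a + 6b:
  (69/13, 1353/130) → f = 6129/65
  (483/20, 117/4) → f = 1602/5
  (1035/53, 651/106) → f = 8163/53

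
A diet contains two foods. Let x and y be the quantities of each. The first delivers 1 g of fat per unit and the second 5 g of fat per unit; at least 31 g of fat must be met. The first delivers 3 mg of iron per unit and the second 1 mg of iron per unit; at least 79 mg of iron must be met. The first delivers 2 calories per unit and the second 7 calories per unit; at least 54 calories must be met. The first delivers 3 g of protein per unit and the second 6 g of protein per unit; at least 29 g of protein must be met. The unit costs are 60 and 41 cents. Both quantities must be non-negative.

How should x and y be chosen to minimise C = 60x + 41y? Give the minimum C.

The feasible region is unbounded (it extends along (0, 1), (1, 0)), but C strictly increases along every unbounded feasible direction, so there is no improving ray and the minimum is attained at a vertex.

x = 26, y = 1, minimum C = 1601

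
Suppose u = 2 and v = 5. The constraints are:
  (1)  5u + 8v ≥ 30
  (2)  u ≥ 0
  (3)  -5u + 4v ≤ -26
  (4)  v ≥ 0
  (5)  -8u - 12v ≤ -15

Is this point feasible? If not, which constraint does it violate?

not feasible — violates (3)

Constraint (3): -5u + 4v = 10, which is not ≤ -26. All other constraints are satisfied.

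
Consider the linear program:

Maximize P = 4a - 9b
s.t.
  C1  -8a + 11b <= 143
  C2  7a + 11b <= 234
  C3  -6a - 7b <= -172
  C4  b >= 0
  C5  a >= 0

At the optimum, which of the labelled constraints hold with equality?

Feasible corners and P = 4a - 9b:
  (254/17, 200/17) → P = -784/17
  (234/7, 0) → P = 936/7
  (86/3, 0) → P = 344/3

The maximum is at (234/7, 0). Substituting into each constraint, equality holds for C2 and C4; the remaining constraints have slack.

C2 and C4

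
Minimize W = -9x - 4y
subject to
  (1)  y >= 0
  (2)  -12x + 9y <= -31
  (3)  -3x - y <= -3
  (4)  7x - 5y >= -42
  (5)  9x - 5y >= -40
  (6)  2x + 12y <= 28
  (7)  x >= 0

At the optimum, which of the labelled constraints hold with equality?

Feasible corners and W = -9x - 4y:
  (31/12, 0) → W = -93/4
  (14, 0) → W = -126
  (104/27, 137/81) → W = -3356/81

The minimum is at (14, 0). Substituting into each constraint, equality holds for (1) and (6); the remaining constraints have slack.

(1) and (6)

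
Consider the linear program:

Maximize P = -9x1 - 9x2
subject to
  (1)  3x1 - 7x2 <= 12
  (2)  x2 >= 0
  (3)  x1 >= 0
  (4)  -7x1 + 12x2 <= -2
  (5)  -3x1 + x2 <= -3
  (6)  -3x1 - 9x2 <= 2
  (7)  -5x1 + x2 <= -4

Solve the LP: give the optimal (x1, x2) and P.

Feasible corners and P = -9x1 - 9x2:
  (4, 0) → P = -36
  (1, 0) → P = -9
  (34/29, 15/29) → P = -441/29
The feasible region is unbounded (it extends along (12, 7), (7, 3)), but P strictly decreases along every unbounded feasible direction, so there is no improving ray and the maximum is attained at a vertex.

x1 = 1, x2 = 0, maximum P = -9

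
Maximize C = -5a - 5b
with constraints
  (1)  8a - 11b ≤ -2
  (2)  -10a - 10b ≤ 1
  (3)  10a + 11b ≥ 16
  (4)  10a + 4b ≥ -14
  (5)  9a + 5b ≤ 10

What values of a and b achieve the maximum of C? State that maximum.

a = -109/35, b = 30/7, maximum C = -41/7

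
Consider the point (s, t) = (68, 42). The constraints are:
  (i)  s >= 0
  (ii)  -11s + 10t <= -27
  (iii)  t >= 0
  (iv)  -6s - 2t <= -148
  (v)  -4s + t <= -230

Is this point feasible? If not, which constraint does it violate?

feasible

(i): 68 ≥ 0 ✓
(ii): -328 ≤ -27 ✓
(iii): 42 ≥ 0 ✓
(iv): -492 ≤ -148 ✓
(v): -230 ≤ -230 ✓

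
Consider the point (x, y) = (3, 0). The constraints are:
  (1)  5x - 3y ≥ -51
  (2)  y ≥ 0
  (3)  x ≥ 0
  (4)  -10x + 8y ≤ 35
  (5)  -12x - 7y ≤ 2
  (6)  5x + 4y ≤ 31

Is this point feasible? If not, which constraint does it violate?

(1): 15 ≥ -51 ✓
(2): 0 ≥ 0 ✓
(3): 3 ≥ 0 ✓
(4): -30 ≤ 35 ✓
(5): -36 ≤ 2 ✓
(6): 15 ≤ 31 ✓

feasible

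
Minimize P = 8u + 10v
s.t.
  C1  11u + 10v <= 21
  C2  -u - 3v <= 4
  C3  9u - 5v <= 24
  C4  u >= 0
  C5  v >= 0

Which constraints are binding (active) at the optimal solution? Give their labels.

Extreme points and P = 8u + 10v:
  (0, 21/10) → P = 21
  (21/11, 0) → P = 168/11
  (0, 0) → P = 0

The minimum is at (0, 0). Substituting into each constraint, equality holds for C4 and C5; the remaining constraints have slack.

C4 and C5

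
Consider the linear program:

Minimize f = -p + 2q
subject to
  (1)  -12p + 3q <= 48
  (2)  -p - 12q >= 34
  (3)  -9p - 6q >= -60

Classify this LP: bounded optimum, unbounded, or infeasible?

From the feasible point (-226/49, -120/49), moving in the direction (-3, -12) keeps every constraint satisfied while f decreases without bound.

unbounded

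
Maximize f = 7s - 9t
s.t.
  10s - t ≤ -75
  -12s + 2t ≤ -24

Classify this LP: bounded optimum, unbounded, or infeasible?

unbounded

From the feasible point (-87/4, -285/2), moving in the direction (-1, -10) keeps every constraint satisfied while f increases without bound.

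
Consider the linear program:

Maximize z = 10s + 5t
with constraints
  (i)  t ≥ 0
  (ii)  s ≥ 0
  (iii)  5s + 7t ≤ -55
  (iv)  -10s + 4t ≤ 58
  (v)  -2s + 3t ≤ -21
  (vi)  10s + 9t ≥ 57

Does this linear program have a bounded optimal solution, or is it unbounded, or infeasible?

The boundaries t = 0 and -2s + 3t = -21 meet at (21/2, 0), but that point violates 5s + 7t ≤ -55. Every candidate vertex is excluded by some other constraint, so the feasible region is empty.

infeasible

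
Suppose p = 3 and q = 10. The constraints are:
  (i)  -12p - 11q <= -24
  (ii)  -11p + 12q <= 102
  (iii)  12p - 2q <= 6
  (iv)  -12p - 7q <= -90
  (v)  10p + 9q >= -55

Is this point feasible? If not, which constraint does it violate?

not feasible — violates (iii)

Constraint (iii): 12p - 2q = 16, which is not ≤ 6. All other constraints are satisfied.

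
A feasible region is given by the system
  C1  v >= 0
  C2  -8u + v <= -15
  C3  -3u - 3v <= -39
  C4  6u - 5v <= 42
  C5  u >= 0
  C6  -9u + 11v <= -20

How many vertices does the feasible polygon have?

3

Intersecting each pair of boundary lines and keeping only the points that satisfy every inequality leaves:
  (107/11, 36/11)
  (163/20, 97/20)
  (362/21, 86/7)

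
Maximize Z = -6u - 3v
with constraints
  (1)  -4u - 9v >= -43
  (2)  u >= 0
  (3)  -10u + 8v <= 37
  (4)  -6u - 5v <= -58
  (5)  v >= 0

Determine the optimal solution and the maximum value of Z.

Vertices and Z = -6u - 3v:
  (307/34, 13/17) → Z = -960/17
  (43/4, 0) → Z = -129/2
  (29/3, 0) → Z = -58

At the optimal vertex, -4u - 9v = -43 and -6u - 5v = -58.
Solving simultaneously gives u = 307/34, v = 13/17.

u = 307/34, v = 13/17, maximum Z = -960/17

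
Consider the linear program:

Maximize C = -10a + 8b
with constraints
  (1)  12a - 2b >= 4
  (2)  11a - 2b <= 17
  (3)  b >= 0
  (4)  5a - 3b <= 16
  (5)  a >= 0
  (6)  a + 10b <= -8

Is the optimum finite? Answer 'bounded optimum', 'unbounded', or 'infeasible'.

The boundaries 12a - 2b = 4 and b = 0 meet at (1/3, 0), but that point violates a + 10b ≤ -8. Every candidate vertex is excluded by some other constraint, so the feasible region is empty.

infeasible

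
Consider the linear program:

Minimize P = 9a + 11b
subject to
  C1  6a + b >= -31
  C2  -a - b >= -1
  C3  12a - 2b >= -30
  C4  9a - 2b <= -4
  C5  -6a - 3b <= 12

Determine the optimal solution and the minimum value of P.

Vertices and P = 9a + 11b:
  (-2, 3) → P = 15
  (-2/11, 13/11) → P = 125/11
  (-19/8, 3/4) → P = -105/8
  (-12/13, -28/13) → P = -32

The optimum lies where 9a - 2b = -4 and -6a - 3b = 12.
Solving simultaneously gives a = -12/13, b = -28/13.

a = -12/13, b = -28/13, minimum P = -32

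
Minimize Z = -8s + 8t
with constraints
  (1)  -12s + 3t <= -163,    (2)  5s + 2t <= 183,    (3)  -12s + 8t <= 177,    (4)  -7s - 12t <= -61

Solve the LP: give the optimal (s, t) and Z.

Extreme points and Z = -8s + 8t:
  (875/39, 1381/39) → Z = 4048/39
  (713/55, -409/165) → Z = -20384/165
  (1037/23, -488/23) → Z = -12200/23

s = 1037/23, t = -488/23, minimum Z = -12200/23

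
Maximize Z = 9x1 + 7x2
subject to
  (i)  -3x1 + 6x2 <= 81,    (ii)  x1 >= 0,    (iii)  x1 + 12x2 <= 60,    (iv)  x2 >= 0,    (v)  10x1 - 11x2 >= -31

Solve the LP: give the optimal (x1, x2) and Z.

x1 = 60, x2 = 0, maximum Z = 540

Extreme points and Z = 9x1 + 7x2:
  (0, 0) → Z = 0
  (0, 31/11) → Z = 217/11
  (60, 0) → Z = 540
  (288/131, 631/131) → Z = 7009/131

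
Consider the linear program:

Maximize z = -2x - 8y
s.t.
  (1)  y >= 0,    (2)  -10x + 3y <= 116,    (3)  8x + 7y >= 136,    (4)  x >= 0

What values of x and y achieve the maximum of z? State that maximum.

x = 17, y = 0, maximum z = -34

Vertices and z = -2x - 8y:
  (17, 0) → z = -34
  (0, 116/3) → z = -928/3
  (0, 136/7) → z = -1088/7
The feasible region is unbounded (it extends along (3, 10), (1, 0)), but z strictly decreases along every unbounded feasible direction, so there is no improving ray and the maximum is attained at a vertex.

The binding constraints are y = 0 and 8x + 7y = 136.
Solving simultaneously gives x = 17, y = 0.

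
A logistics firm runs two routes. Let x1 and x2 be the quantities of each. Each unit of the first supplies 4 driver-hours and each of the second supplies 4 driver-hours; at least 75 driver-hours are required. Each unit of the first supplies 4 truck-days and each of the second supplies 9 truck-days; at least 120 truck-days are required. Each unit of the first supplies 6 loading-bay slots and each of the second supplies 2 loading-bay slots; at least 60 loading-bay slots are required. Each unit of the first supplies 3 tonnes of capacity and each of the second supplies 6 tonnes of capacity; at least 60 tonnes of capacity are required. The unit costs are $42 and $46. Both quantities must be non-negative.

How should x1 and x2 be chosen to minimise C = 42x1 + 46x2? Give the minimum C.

x1 = 39/4, x2 = 9, minimum C = 1647/2

Extreme points and C = 42x1 + 46x2:
  (0, 30) → C = 1380
  (30, 0) → C = 1260
  (39/4, 9) → C = 1647/2
  (45/8, 105/8) → C = 840
The feasible region is unbounded (it extends along (0, 1), (1, 0)), but C strictly increases along every unbounded feasible direction, so there is no improving ray and the minimum is attained at a vertex.

The optimum lies where 4x1 + 4x2 = 75 and 4x1 + 9x2 = 120.
Solving simultaneously gives x1 = 39/4, x2 = 9.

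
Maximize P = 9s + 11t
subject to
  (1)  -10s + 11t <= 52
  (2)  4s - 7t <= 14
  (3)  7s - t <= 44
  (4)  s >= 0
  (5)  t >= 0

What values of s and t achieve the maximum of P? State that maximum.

Corner points and P = 9s + 11t:
  (8, 12) → P = 204
  (0, 52/11) → P = 52
  (98/15, 26/15) → P = 1168/15
  (7/2, 0) → P = 63/2
  (0, 0) → P = 0

At the optimal vertex, -10s + 11t = 52 and 7s - t = 44.
Solving simultaneously gives s = 8, t = 12.

s = 8, t = 12, maximum P = 204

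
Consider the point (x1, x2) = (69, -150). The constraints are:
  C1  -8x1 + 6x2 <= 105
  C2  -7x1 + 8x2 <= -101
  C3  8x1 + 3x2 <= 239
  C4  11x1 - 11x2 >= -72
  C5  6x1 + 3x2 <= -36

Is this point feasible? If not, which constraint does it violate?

C1: -1452 ≤ 105 ✓
C2: -1683 ≤ -101 ✓
C3: 102 ≤ 239 ✓
C4: 2409 ≥ -72 ✓
C5: -36 ≤ -36 ✓

feasible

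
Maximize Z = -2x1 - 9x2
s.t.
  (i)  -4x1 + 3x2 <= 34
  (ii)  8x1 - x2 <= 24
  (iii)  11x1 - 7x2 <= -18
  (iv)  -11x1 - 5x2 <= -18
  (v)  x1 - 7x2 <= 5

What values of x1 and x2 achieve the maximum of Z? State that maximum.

Feasible corners and Z = -2x1 - 9x2:
  (53/10, 92/5) → Z = -881/5
  (-116/53, 446/53) → Z = -3782/53
  (62/15, 136/15) → Z = -1348/15
  (3/11, 3) → Z = -303/11

The optimum lies where 11x1 - 7x2 = -18 and -11x1 - 5x2 = -18.
Solving simultaneously gives x1 = 3/11, x2 = 3.

x1 = 3/11, x2 = 3, maximum Z = -303/11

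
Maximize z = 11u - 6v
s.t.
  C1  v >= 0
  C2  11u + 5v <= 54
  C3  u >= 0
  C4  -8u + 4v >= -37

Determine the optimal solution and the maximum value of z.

u = 37/8, v = 0, maximum z = 407/8

Feasible corners and z = 11u - 6v:
  (0, 0) → z = 0
  (37/8, 0) → z = 407/8
  (0, 54/5) → z = -324/5
  (401/84, 25/84) → z = 4261/84

The optimum lies where v = 0 and -8u + 4v = -37.
Solving simultaneously gives u = 37/8, v = 0.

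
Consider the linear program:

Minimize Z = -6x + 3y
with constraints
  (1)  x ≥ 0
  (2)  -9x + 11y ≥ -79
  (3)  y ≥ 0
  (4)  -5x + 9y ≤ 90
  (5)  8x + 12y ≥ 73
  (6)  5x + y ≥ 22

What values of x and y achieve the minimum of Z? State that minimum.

Feasible corners and Z = -6x + 3y:
  (1701/26, 1205/26) → Z = -507/2
  (1751/196, 25/196) → Z = -10431/196
  (54/25, 56/5) → Z = 516/25
  (191/52, 189/52) → Z = -579/52

The optimum lies where -9x + 11y = -79 and -5x + 9y = 90.
Solving simultaneously gives x = 1701/26, y = 1205/26.

x = 1701/26, y = 1205/26, minimum Z = -507/2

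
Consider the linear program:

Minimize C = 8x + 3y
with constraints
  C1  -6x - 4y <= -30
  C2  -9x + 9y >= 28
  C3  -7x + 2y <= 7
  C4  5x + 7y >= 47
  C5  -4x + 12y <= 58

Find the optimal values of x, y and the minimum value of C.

x = 79/44, y = 239/44, minimum C = 1349/44

Feasible corners and C = 8x + 3y:
  (227/108, 563/108) → C = 3505/108
  (31/12, 205/36) → C = 151/4
  (79/44, 239/44) → C = 1349/44

The binding constraints are 5x + 7y = 47 and -4x + 12y = 58.
Solving simultaneously gives x = 79/44, y = 239/44.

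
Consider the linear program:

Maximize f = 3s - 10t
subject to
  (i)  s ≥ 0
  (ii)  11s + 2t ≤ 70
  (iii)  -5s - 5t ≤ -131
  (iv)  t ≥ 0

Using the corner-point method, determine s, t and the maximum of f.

s = 88/45, t = 1091/45, maximum f = -10646/45

Corner points and f = 3s - 10t:
  (0, 35) → f = -350
  (0, 131/5) → f = -262
  (88/45, 1091/45) → f = -10646/45

At the optimal vertex, 11s + 2t = 70 and -5s - 5t = -131.
Solving simultaneously gives s = 88/45, t = 1091/45.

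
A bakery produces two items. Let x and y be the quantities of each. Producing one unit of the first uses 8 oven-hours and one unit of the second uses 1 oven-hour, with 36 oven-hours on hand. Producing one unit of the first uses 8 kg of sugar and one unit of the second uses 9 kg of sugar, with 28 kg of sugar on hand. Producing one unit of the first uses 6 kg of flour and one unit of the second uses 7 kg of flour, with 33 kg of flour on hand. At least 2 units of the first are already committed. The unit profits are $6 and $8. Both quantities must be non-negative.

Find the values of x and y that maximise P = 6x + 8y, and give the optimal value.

x = 2, y = 4/3, maximum P = 68/3

Vertices and P = 6x + 8y:
  (7/2, 0) → P = 21
  (2, 0) → P = 12
  (2, 4/3) → P = 68/3

The binding constraints are 8x + 9y = 28 and x = 2.
Solving simultaneously gives x = 2, y = 4/3.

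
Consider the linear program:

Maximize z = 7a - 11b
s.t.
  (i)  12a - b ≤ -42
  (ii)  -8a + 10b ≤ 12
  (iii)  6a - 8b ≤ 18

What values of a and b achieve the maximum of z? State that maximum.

The binding constraints are -8a + 10b = 12 and 6a - 8b = 18.
Solving simultaneously gives a = -69, b = -54.

a = -69, b = -54, maximum z = 111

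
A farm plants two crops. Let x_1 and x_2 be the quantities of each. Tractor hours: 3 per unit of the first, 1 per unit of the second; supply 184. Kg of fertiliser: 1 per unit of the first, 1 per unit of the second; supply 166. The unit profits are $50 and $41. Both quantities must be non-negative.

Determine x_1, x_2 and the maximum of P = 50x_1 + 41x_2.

x_1 = 9, x_2 = 157, maximum P = 6887

The binding constraints are 3x_1 + x_2 = 184 and x_1 + x_2 = 166.
Solving simultaneously gives x_1 = 9, x_2 = 157.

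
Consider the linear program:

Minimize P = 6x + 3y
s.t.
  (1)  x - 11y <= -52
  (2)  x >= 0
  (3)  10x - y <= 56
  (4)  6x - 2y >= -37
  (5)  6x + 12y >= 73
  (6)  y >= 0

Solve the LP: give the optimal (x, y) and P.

x = 0, y = 73/12, minimum P = 73/4

Extreme points and P = 6x + 3y:
  (668/109, 576/109) → P = 5736/109
  (179/78, 385/78) → P = 743/26
  (0, 37/2) → P = 111/2
  (0, 73/12) → P = 73/4
  (149/14, 353/7) → P = 1506/7

The binding constraints are x = 0 and 6x + 12y = 73.
Solving simultaneously gives x = 0, y = 73/12.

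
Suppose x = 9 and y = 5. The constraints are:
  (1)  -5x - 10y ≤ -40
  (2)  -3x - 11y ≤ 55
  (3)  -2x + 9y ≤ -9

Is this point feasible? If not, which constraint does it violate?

Constraint (3): -2x + 9y = 27, which is not ≤ -9. All other constraints are satisfied.

not feasible — violates (3)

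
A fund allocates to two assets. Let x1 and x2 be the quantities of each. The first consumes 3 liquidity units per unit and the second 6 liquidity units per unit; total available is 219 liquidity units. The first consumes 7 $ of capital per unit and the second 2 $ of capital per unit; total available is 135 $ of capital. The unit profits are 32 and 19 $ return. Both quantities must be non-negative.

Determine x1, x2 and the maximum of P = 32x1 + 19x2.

Feasible corners and P = 32x1 + 19x2:
  (0, 0) → P = 0
  (0, 73/2) → P = 1387/2
  (135/7, 0) → P = 4320/7
  (31/3, 94/3) → P = 926

The optimum lies where 3x1 + 6x2 = 219 and 7x1 + 2x2 = 135.
Solving simultaneously gives x1 = 31/3, x2 = 94/3.

x1 = 31/3, x2 = 94/3, maximum P = 926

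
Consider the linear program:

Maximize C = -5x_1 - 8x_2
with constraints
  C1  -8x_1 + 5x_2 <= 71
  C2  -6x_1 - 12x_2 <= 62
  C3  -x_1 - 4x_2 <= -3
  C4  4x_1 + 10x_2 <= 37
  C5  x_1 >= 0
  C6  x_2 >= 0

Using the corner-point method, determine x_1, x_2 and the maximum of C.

Extreme points and C = -5x_1 - 8x_2:
  (0, 3/4) → C = -6
  (3, 0) → C = -15
  (0, 37/10) → C = -148/5
  (37/4, 0) → C = -185/4

x_1 = 0, x_2 = 3/4, maximum C = -6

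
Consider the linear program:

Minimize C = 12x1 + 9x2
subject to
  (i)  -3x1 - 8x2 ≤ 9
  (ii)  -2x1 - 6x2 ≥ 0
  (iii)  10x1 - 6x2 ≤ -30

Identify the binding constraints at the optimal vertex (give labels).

(i) and (ii)

Feasible corners and C = 12x1 + 9x2:
  (-27, 9) → C = -243
  (-3, 0) → C = -36
  (-5/2, 5/6) → C = -45/2

The minimum is at (-27, 9). Substituting into each constraint, equality holds for (i) and (ii); the remaining constraints have slack.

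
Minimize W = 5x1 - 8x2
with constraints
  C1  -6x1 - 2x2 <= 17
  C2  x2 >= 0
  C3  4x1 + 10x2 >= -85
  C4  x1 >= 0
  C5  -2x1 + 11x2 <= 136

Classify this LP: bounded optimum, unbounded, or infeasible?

bounded optimum

Extreme points and W = 5x1 - 8x2:
  (0, 0) → W = 0
  (0, 136/11) → W = -1088/11
The feasible region has finitely many vertices and no improving ray; the minimum is -1088/11 at (0, 136/11).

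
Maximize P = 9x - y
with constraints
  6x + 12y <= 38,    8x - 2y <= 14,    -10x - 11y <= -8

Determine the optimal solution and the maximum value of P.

Vertices and P = 9x - y:
  (61/27, 55/27) → P = 494/27
  (-161/27, 166/27) → P = -1615/27
  (85/54, -19/27) → P = 803/54

The optimum lies where 6x + 12y = 38 and 8x - 2y = 14.
Solving simultaneously gives x = 61/27, y = 55/27.

x = 61/27, y = 55/27, maximum P = 494/27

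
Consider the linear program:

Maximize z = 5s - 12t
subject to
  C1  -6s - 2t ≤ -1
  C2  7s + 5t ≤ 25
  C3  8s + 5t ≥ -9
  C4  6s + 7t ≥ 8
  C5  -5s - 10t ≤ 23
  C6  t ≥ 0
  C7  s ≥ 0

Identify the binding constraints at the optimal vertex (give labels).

Vertices and z = 5s - 12t:
  (25/7, 0) → z = 125/7
  (0, 5) → z = -60
  (4/3, 0) → z = 20/3
  (0, 8/7) → z = -96/7

The maximum is at (25/7, 0). Substituting into each constraint, equality holds for C2 and C6; the remaining constraints have slack.

C2 and C6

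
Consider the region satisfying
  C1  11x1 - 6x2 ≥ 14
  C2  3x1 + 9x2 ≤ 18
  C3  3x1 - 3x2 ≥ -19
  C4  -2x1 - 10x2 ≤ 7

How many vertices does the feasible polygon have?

Of the 6 pairwise boundary intersections, those satisfying every inequality are:
  (2, 4/3)
  (49/61, -105/122)
  (81/4, -19/4)

3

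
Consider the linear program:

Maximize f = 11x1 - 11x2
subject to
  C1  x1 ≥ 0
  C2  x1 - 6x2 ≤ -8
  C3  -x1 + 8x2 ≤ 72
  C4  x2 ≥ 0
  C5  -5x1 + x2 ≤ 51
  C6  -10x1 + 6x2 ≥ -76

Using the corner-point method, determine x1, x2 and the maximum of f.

The binding constraints are x1 - 6x2 = -8 and -10x1 + 6x2 = -76.
Solving simultaneously gives x1 = 28/3, x2 = 26/9.

x1 = 28/3, x2 = 26/9, maximum f = 638/9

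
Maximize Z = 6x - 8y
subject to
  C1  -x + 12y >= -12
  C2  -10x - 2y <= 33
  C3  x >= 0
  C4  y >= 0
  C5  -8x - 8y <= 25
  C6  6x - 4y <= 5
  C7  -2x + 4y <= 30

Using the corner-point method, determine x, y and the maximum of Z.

Vertices and Z = 6x - 8y:
  (0, 0) → Z = 0
  (0, 15/2) → Z = -60
  (5/6, 0) → Z = 5
  (35/4, 95/8) → Z = -85/2

The optimum lies where y = 0 and 6x - 4y = 5.
Solving simultaneously gives x = 5/6, y = 0.

x = 5/6, y = 0, maximum Z = 5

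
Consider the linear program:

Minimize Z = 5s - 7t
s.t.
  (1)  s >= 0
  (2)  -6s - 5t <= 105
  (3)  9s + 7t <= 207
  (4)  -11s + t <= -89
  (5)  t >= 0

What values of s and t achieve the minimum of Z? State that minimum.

Vertices and Z = 5s - 7t:
  (415/43, 738/43) → Z = -3091/43
  (23, 0) → Z = 115
  (89/11, 0) → Z = 445/11

The binding constraints are 9s + 7t = 207 and -11s + t = -89.
Solving simultaneously gives s = 415/43, t = 738/43.

s = 415/43, t = 738/43, minimum Z = -3091/43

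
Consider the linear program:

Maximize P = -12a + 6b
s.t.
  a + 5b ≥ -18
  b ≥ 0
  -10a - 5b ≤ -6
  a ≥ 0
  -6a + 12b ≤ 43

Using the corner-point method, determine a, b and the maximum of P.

a = 0, b = 43/12, maximum P = 43/2

Corner points and P = -12a + 6b:
  (3/5, 0) → P = -36/5
  (0, 6/5) → P = 36/5
  (0, 43/12) → P = 43/2
The feasible region is unbounded (it extends along (2, 1), (1, 0)), but P strictly decreases along every unbounded feasible direction, so there is no improving ray and the maximum is attained at a vertex.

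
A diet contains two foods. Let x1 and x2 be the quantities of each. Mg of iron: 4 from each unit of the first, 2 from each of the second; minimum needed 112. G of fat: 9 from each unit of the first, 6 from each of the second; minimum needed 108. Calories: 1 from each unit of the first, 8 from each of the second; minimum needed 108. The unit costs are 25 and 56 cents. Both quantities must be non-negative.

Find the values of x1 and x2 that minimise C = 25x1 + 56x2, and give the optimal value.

x1 = 68/3, x2 = 32/3, minimum C = 1164

Extreme points and C = 25x1 + 56x2:
  (0, 56) → C = 3136
  (108, 0) → C = 2700
  (68/3, 32/3) → C = 1164
The feasible region is unbounded (it extends along (0, 1), (1, 0)), but C strictly increases along every unbounded feasible direction, so there is no improving ray and the minimum is attained at a vertex.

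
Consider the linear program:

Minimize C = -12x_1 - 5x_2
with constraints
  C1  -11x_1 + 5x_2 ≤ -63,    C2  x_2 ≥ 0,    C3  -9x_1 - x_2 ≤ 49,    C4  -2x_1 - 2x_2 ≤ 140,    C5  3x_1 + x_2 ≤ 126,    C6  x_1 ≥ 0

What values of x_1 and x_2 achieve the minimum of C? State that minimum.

x_1 = 693/26, x_2 = 1197/26, minimum C = -14301/26

Extreme points and C = -12x_1 - 5x_2:
  (63/11, 0) → C = -756/11
  (693/26, 1197/26) → C = -14301/26
  (42, 0) → C = -504

The optimum lies where -11x_1 + 5x_2 = -63 and 3x_1 + x_2 = 126.
Solving simultaneously gives x_1 = 693/26, x_2 = 1197/26.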